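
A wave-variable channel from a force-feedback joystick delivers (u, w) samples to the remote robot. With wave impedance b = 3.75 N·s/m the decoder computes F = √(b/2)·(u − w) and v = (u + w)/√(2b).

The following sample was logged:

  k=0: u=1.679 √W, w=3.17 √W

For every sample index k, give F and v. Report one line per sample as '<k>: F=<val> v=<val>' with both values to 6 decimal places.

k=0: u−w=-1.491000, u+w=4.849000; √(b/2)=1.369306, √(2b)=2.738613; F=1.369306×(-1.491)=-2.041636, v=4.849000/2.738613=1.770604

0: F=-2.041636 v=1.770604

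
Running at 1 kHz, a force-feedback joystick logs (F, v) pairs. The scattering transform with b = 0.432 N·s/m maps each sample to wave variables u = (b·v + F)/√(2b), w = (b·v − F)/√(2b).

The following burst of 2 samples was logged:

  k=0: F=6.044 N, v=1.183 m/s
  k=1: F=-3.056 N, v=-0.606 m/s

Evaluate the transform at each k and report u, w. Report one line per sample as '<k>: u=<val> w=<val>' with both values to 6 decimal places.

0: u=7.052117 w=-5.952500
1: u=-3.569376 w=3.006089

k=0: b·v=0.432×1.183=0.511056; √(2b)=0.929516; u=(0.511056+6.044)/0.929516=7.052117, w=(0.511056−6.044)/0.929516=-5.952500
k=1: b·v=0.432×(-0.606)=-0.261792; √(2b)=0.929516; u=(-0.261792+(-3.056))/0.929516=-3.569376, w=(-0.261792−(-3.056))/0.929516=3.006089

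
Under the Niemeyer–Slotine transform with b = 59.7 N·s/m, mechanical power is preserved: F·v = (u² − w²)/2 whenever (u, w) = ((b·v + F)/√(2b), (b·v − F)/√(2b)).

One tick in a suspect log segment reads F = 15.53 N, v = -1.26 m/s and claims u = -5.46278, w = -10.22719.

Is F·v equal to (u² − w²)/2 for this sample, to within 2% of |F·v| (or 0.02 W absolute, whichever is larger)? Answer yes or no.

no

F·v = 15.53×(-1.26) = -19.56780 W.
(u² − w²)/2 = (29.84197 − 104.59542)/2 = -37.37672 W.
|Δ| = 17.80892;  2% of max(1, |F·v|) = 0.39136.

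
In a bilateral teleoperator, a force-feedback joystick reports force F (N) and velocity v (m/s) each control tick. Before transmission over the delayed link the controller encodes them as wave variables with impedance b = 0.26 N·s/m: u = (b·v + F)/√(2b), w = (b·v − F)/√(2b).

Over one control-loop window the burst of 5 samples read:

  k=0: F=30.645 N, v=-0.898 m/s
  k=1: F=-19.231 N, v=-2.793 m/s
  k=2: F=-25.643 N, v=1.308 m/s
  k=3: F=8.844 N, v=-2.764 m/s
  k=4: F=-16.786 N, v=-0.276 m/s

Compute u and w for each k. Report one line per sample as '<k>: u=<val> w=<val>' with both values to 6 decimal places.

k=0: b·v=0.26×(-0.898)=-0.233480; √(2b)=0.721110; u=(-0.233480+30.645)/0.721110=42.173190, w=(-0.233480−30.645)/0.721110=-42.820747
k=1: b·v=0.26×(-2.793)=-0.726180; √(2b)=0.721110; u=(-0.726180+(-19.231))/0.721110=-27.675629, w=(-0.726180−(-19.231))/0.721110=25.661568
k=2: b·v=0.26×1.308=0.340080; √(2b)=0.721110; u=(0.340080+(-25.643))/0.721110=-35.088837, w=(0.340080−(-25.643))/0.721110=36.032049
k=3: b·v=0.26×(-2.764)=-0.718640; √(2b)=0.721110; u=(-0.718640+8.844)/0.721110=11.267847, w=(-0.718640−8.844)/0.721110=-13.260996
k=4: b·v=0.26×(-0.276)=-0.071760; √(2b)=0.721110; u=(-0.071760+(-16.786))/0.721110=-23.377507, w=(-0.071760−(-16.786))/0.721110=23.178481

0: u=42.173190 w=-42.820747
1: u=-27.675629 w=25.661568
2: u=-35.088837 w=36.032049
3: u=11.267847 w=-13.260996
4: u=-23.377507 w=23.178481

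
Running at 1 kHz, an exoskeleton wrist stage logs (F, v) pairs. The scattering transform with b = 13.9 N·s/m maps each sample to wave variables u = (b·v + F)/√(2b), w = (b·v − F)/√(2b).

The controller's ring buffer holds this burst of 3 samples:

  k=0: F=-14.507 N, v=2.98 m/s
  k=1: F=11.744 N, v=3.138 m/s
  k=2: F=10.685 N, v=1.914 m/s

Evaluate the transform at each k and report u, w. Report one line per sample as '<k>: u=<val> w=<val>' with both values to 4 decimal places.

k=0: b·v=13.9×2.98=41.4220; √(2b)=5.2726; u=(41.4220+(-14.507))/5.2726=5.1047, w=(41.4220−(-14.507))/5.2726=10.6075
k=1: b·v=13.9×3.138=43.6182; √(2b)=5.2726; u=(43.6182+11.744)/5.2726=10.5000, w=(43.6182−11.744)/5.2726=6.0453
k=2: b·v=13.9×1.914=26.6046; √(2b)=5.2726; u=(26.6046+10.685)/5.2726=7.0724, w=(26.6046−10.685)/5.2726=3.0193

0: u=5.1047 w=10.6075
1: u=10.5000 w=6.0453
2: u=7.0724 w=3.0193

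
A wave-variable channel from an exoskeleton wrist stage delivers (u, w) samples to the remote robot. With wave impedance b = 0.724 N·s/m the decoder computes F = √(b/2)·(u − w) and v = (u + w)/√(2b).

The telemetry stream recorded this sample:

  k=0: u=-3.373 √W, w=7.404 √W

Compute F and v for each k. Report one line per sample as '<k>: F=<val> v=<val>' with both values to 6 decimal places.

0: F=-6.484137 v=3.349874

k=0: u−w=-10.777000, u+w=4.031000; √(b/2)=0.601664, √(2b)=1.203329; F=0.601664×(-10.777)=-6.484137, v=4.031000/1.203329=3.349874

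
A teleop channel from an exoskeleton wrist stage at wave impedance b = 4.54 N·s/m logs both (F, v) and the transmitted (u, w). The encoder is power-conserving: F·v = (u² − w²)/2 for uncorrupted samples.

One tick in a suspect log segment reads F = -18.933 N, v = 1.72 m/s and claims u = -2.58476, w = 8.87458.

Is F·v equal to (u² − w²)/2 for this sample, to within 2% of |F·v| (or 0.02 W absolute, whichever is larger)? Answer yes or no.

F·v = (-18.933)×1.72 = -32.5648 W.
(u² − w²)/2 = (6.6810 − 78.7582)/2 = -36.0386 W.
|Δ| = 3.4738;  2% of max(1, |F·v|) = 0.6513.

no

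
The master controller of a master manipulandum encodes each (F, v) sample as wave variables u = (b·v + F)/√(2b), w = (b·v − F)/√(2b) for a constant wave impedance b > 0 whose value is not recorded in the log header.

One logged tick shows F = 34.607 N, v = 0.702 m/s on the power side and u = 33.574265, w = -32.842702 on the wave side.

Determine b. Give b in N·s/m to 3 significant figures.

b = 0.543 N·s/m

u + w = 0.731563;  u + w = √(2b)·v, so √(2b) = 0.731563/0.702 = 1.042113.
b = (√(2b))²/2 = 1.085999/2 = 0.542999.
(Check via u − w = 2F/√(2b): u − w = 66.416967, 2F/√(2b) = 66.417011.)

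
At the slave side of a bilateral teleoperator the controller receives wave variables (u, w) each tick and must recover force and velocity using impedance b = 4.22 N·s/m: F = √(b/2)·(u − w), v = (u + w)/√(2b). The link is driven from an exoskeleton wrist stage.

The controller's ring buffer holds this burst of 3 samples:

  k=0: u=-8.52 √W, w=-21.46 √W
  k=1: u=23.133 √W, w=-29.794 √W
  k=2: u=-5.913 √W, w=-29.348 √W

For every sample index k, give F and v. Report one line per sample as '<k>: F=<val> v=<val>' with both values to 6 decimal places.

k=0: u−w=12.940000, u+w=-29.980000; √(b/2)=1.452584, √(2b)=2.905168; F=1.452584×12.94=18.796436, v=-29.980000/2.905168=-10.319542
k=1: u−w=52.927000, u+w=-6.661000; √(b/2)=1.452584, √(2b)=2.905168; F=1.452584×52.927=76.880908, v=-6.661000/2.905168=-2.292811
k=2: u−w=23.435000, u+w=-35.261000; √(b/2)=1.452584, √(2b)=2.905168; F=1.452584×23.435=34.041304, v=-35.261000/2.905168=-12.137337

0: F=18.796436 v=-10.319542
1: F=76.880908 v=-2.292811
2: F=34.041304 v=-12.137337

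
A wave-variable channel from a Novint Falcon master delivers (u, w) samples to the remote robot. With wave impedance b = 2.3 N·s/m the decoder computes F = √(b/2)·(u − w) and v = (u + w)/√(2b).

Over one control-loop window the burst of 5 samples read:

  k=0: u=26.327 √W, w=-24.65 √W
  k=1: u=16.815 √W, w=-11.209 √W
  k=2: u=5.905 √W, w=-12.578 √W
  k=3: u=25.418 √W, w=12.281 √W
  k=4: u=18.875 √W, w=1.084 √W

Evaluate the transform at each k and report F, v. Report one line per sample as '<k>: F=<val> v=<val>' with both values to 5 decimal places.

0: F=54.66674 v=0.78191
1: F=30.05239 v=2.61381
2: F=19.82081 v=-3.11130
3: F=14.08786 v=17.57725
4: F=19.07872 v=9.30593

k=0: u−w=50.97700, u+w=1.67700; √(b/2)=1.07238, √(2b)=2.14476; F=1.07238×50.977=54.66674, v=1.67700/2.14476=0.78191
k=1: u−w=28.02400, u+w=5.60600; √(b/2)=1.07238, √(2b)=2.14476; F=1.07238×28.024=30.05239, v=5.60600/2.14476=2.61381
k=2: u−w=18.48300, u+w=-6.67300; √(b/2)=1.07238, √(2b)=2.14476; F=1.07238×18.483=19.82081, v=-6.67300/2.14476=-3.11130
k=3: u−w=13.13700, u+w=37.69900; √(b/2)=1.07238, √(2b)=2.14476; F=1.07238×13.137=14.08786, v=37.69900/2.14476=17.57725
k=4: u−w=17.79100, u+w=19.95900; √(b/2)=1.07238, √(2b)=2.14476; F=1.07238×17.791=19.07872, v=19.95900/2.14476=9.30593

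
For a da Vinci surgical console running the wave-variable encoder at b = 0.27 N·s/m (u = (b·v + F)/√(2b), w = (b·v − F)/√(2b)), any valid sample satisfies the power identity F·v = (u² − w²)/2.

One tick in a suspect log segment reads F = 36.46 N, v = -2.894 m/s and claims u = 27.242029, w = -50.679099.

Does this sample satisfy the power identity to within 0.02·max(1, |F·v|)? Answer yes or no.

no

F·v = 36.46×(-2.894) = -105.515240 W.
(u² − w²)/2 = (742.128144 − 2568.371075)/2 = -913.121466 W.
|Δ| = 807.606226;  2% of max(1, |F·v|) = 2.110305.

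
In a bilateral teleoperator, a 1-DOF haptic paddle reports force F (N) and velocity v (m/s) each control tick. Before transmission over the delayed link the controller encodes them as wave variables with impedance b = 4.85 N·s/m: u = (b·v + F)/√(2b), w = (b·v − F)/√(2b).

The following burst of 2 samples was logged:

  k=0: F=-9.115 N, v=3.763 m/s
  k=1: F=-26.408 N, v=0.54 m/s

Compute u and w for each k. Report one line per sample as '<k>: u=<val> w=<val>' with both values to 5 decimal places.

0: u=2.93325 w=8.78655
1: u=-7.63819 w=9.32001

k=0: b·v=4.85×3.763=18.25055; √(2b)=3.11448; u=(18.25055+(-9.115))/3.11448=2.93325, w=(18.25055−(-9.115))/3.11448=8.78655
k=1: b·v=4.85×0.54=2.61900; √(2b)=3.11448; u=(2.61900+(-26.408))/3.11448=-7.63819, w=(2.61900−(-26.408))/3.11448=9.32001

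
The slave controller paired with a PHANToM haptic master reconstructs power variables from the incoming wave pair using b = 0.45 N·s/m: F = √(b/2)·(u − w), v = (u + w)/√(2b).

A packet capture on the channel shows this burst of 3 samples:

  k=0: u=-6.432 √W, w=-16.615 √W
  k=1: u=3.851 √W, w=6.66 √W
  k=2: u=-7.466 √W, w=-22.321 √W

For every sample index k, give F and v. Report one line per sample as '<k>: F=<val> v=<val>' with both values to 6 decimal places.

0: F=4.830221 v=-24.293671
1: F=-1.332426 v=11.079567
2: F=7.046345 v=-31.398255

k=0: u−w=10.183000, u+w=-23.047000; √(b/2)=0.474342, √(2b)=0.948683; F=0.474342×10.183=4.830221, v=-23.047000/0.948683=-24.293671
k=1: u−w=-2.809000, u+w=10.511000; √(b/2)=0.474342, √(2b)=0.948683; F=0.474342×(-2.809)=-1.332426, v=10.511000/0.948683=11.079567
k=2: u−w=14.855000, u+w=-29.787000; √(b/2)=0.474342, √(2b)=0.948683; F=0.474342×14.855=7.046345, v=-29.787000/0.948683=-31.398255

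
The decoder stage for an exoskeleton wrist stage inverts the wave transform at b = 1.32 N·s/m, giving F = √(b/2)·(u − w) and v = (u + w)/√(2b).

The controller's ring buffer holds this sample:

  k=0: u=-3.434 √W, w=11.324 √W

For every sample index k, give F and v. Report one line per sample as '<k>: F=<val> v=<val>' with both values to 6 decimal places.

k=0: u−w=-14.758000, u+w=7.890000; √(b/2)=0.812404, √(2b)=1.624808; F=0.812404×(-14.758)=-11.989456, v=7.890000/1.624808=4.855959

0: F=-11.989456 v=4.855959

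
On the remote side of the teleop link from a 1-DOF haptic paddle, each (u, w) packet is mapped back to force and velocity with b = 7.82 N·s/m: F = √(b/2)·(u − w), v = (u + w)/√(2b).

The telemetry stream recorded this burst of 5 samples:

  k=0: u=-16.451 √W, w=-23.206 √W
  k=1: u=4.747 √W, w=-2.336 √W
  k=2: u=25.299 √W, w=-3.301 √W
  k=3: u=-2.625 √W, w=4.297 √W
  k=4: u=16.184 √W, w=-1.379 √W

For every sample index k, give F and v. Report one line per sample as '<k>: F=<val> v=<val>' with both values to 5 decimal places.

k=0: u−w=6.75500, u+w=-39.65700; √(b/2)=1.97737, √(2b)=3.95474; F=1.97737×6.755=13.35715, v=-39.65700/3.95474=-10.02770
k=1: u−w=7.08300, u+w=2.41100; √(b/2)=1.97737, √(2b)=3.95474; F=1.97737×7.083=14.00573, v=2.41100/3.95474=0.60965
k=2: u−w=28.60000, u+w=21.99800; √(b/2)=1.97737, √(2b)=3.95474; F=1.97737×28.6=56.55284, v=21.99800/3.95474=5.56243
k=3: u−w=-6.92200, u+w=1.67200; √(b/2)=1.97737, √(2b)=3.95474; F=1.97737×(-6.922)=-13.68737, v=1.67200/3.95474=0.42278
k=4: u−w=17.56300, u+w=14.80500; √(b/2)=1.97737, √(2b)=3.95474; F=1.97737×17.563=34.72858, v=14.80500/3.95474=3.74361

0: F=13.35715 v=-10.02770
1: F=14.00573 v=0.60965
2: F=56.55284 v=5.56243
3: F=-13.68737 v=0.42278
4: F=34.72858 v=3.74361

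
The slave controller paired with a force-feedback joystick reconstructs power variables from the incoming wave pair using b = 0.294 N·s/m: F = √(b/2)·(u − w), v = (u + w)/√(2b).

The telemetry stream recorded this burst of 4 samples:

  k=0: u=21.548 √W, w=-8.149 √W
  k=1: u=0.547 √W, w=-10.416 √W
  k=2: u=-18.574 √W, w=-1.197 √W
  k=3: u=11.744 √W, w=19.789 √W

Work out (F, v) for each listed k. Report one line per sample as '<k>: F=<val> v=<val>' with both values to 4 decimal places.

k=0: u−w=29.6970, u+w=13.3990; √(b/2)=0.3834, √(2b)=0.7668; F=0.3834×29.697=11.3860, v=13.3990/0.7668=17.4737
k=1: u−w=10.9630, u+w=-9.8690; √(b/2)=0.3834, √(2b)=0.7668; F=0.3834×10.963=4.2033, v=-9.8690/0.7668=-12.8702
k=2: u−w=-17.3770, u+w=-19.7710; √(b/2)=0.3834, √(2b)=0.7668; F=0.3834×(-17.377)=-6.6624, v=-19.7710/0.7668=-25.7834
k=3: u−w=-8.0450, u+w=31.5330; √(b/2)=0.3834, √(2b)=0.7668; F=0.3834×(-8.045)=-3.0845, v=31.5330/0.7668=41.1222

0: F=11.3860 v=17.4737
1: F=4.2033 v=-12.8702
2: F=-6.6624 v=-25.7834
3: F=-3.0845 v=41.1222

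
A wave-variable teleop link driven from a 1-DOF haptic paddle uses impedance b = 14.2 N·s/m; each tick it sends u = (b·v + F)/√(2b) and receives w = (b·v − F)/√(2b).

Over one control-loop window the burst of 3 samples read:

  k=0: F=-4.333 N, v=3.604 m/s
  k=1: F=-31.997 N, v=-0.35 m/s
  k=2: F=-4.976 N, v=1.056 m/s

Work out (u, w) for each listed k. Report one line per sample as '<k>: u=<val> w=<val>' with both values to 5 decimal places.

k=0: b·v=14.2×3.604=51.17680; √(2b)=5.32917; u=(51.17680+(-4.333))/5.32917=8.79008, w=(51.17680−(-4.333))/5.32917=10.41623
k=1: b·v=14.2×(-0.35)=-4.97000; √(2b)=5.32917; u=(-4.97000+(-31.997))/5.32917=-6.93673, w=(-4.97000−(-31.997))/5.32917=5.07153
k=2: b·v=14.2×1.056=14.99520; √(2b)=5.32917; u=(14.99520+(-4.976))/5.32917=1.88007, w=(14.99520−(-4.976))/5.32917=3.74753

0: u=8.79008 w=10.41623
1: u=-6.93673 w=5.07153
2: u=1.88007 w=3.74753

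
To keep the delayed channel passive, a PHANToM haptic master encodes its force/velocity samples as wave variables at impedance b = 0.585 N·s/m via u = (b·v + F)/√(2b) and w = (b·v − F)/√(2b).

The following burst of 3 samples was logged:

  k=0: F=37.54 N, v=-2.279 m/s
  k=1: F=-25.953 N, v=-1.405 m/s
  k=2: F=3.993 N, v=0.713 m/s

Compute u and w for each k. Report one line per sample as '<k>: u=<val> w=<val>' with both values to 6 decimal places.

0: u=33.473185 w=-35.938300
1: u=-24.753427 w=23.233687
2: u=4.077144 w=-3.305916

k=0: b·v=0.585×(-2.279)=-1.333215; √(2b)=1.081665; u=(-1.333215+37.54)/1.081665=33.473185, w=(-1.333215−37.54)/1.081665=-35.938300
k=1: b·v=0.585×(-1.405)=-0.821925; √(2b)=1.081665; u=(-0.821925+(-25.953))/1.081665=-24.753427, w=(-0.821925−(-25.953))/1.081665=23.233687
k=2: b·v=0.585×0.713=0.417105; √(2b)=1.081665; u=(0.417105+3.993)/1.081665=4.077144, w=(0.417105−3.993)/1.081665=-3.305916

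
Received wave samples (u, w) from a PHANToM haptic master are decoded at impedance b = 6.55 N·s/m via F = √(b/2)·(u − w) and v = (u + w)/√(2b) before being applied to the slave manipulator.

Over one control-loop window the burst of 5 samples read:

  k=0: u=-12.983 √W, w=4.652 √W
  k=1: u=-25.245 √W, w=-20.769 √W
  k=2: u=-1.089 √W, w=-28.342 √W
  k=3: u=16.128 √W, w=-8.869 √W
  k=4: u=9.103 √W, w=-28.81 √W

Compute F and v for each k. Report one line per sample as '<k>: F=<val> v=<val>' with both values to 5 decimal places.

0: F=-31.91399 v=-2.30177
1: F=-8.10020 v=-12.71318
2: F=49.31965 v=-8.13148
3: F=45.23697 v=2.00559
4: F=68.61101 v=-5.44484

k=0: u−w=-17.63500, u+w=-8.33100; √(b/2)=1.80970, √(2b)=3.61939; F=1.80970×(-17.635)=-31.91399, v=-8.33100/3.61939=-2.30177
k=1: u−w=-4.47600, u+w=-46.01400; √(b/2)=1.80970, √(2b)=3.61939; F=1.80970×(-4.476)=-8.10020, v=-46.01400/3.61939=-12.71318
k=2: u−w=27.25300, u+w=-29.43100; √(b/2)=1.80970, √(2b)=3.61939; F=1.80970×27.253=49.31965, v=-29.43100/3.61939=-8.13148
k=3: u−w=24.99700, u+w=7.25900; √(b/2)=1.80970, √(2b)=3.61939; F=1.80970×24.997=45.23697, v=7.25900/3.61939=2.00559
k=4: u−w=37.91300, u+w=-19.70700; √(b/2)=1.80970, √(2b)=3.61939; F=1.80970×37.913=68.61101, v=-19.70700/3.61939=-5.44484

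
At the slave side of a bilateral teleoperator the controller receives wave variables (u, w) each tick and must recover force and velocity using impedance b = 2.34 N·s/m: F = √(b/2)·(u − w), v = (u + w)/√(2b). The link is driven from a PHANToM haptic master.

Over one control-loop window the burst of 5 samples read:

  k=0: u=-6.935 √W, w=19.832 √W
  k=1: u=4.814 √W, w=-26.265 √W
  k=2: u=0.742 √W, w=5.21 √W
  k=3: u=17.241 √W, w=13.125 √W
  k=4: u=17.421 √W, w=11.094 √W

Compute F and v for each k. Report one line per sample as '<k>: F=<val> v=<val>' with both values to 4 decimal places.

0: F=-28.9529 v=5.9616
1: F=33.6171 v=-9.9157
2: F=-4.8329 v=2.7513
3: F=4.4521 v=14.0367
4: F=6.8437 v=13.1811

k=0: u−w=-26.7670, u+w=12.8970; √(b/2)=1.0817, √(2b)=2.1633; F=1.0817×(-26.767)=-28.9529, v=12.8970/2.1633=5.9616
k=1: u−w=31.0790, u+w=-21.4510; √(b/2)=1.0817, √(2b)=2.1633; F=1.0817×31.079=33.6171, v=-21.4510/2.1633=-9.9157
k=2: u−w=-4.4680, u+w=5.9520; √(b/2)=1.0817, √(2b)=2.1633; F=1.0817×(-4.468)=-4.8329, v=5.9520/2.1633=2.7513
k=3: u−w=4.1160, u+w=30.3660; √(b/2)=1.0817, √(2b)=2.1633; F=1.0817×4.116=4.4521, v=30.3660/2.1633=14.0367
k=4: u−w=6.3270, u+w=28.5150; √(b/2)=1.0817, √(2b)=2.1633; F=1.0817×6.327=6.8437, v=28.5150/2.1633=13.1811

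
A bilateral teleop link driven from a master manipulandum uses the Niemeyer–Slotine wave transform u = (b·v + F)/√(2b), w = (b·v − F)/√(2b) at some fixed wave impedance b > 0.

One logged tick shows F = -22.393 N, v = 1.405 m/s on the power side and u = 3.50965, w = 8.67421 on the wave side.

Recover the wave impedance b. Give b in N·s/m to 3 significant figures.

b = 37.6 N·s/m

u + w = 12.18386;  u + w = √(2b)·v, so √(2b) = 12.18386/1.405 = 8.67179.
b = (√(2b))²/2 = 75.19988/2 = 37.59994.
(Check via u − w = 2F/√(2b): u − w = -5.16456, 2F/√(2b) = -5.16456.)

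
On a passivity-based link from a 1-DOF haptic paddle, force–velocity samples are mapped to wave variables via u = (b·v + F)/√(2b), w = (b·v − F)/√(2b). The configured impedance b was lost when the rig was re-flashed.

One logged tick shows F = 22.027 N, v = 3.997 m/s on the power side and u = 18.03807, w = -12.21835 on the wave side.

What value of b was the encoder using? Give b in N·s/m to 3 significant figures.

b = 1.06 N·s/m

u + w = 5.8197;  u + w = √(2b)·v, so √(2b) = 5.8197/3.997 = 1.4560.
b = (√(2b))²/2 = 2.1200/2 = 1.0600.
(Check via u − w = 2F/√(2b): u − w = 30.2564, 2F/√(2b) = 30.2564.)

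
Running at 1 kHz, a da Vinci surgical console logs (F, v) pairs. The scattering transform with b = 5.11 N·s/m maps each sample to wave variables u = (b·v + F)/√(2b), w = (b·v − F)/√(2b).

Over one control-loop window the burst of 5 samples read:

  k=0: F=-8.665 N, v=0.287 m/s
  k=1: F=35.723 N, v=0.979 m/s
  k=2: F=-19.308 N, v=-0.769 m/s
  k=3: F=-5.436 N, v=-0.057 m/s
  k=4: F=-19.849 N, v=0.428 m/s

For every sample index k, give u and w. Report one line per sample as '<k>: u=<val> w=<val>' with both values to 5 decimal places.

k=0: b·v=5.11×0.287=1.46657; √(2b)=3.19687; u=(1.46657+(-8.665))/3.19687=-2.25171, w=(1.46657−(-8.665))/3.19687=3.16921
k=1: b·v=5.11×0.979=5.00269; √(2b)=3.19687; u=(5.00269+35.723)/3.19687=12.73922, w=(5.00269−35.723)/3.19687=-9.60949
k=2: b·v=5.11×(-0.769)=-3.92959; √(2b)=3.19687; u=(-3.92959+(-19.308))/3.19687=-7.26885, w=(-3.92959−(-19.308))/3.19687=4.81045
k=3: b·v=5.11×(-0.057)=-0.29127; √(2b)=3.19687; u=(-0.29127+(-5.436))/3.19687=-1.79152, w=(-0.29127−(-5.436))/3.19687=1.60930
k=4: b·v=5.11×0.428=2.18708; √(2b)=3.19687; u=(2.18708+(-19.849))/3.19687=-5.52475, w=(2.18708−(-19.849))/3.19687=6.89301

0: u=-2.25171 w=3.16921
1: u=12.73922 w=-9.60949
2: u=-7.26885 w=4.81045
3: u=-1.79152 w=1.60930
4: u=-5.52475 w=6.89301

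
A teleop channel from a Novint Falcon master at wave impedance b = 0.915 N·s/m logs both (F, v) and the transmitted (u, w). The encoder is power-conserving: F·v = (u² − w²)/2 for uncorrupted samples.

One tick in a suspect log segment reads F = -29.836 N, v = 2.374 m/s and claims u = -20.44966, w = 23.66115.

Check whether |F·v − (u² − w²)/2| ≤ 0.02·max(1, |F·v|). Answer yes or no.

F·v = (-29.836)×2.374 = -70.83066 W.
(u² − w²)/2 = (418.18859 − 559.85002)/2 = -70.83071 W.
|Δ| = 0.00005;  2% of max(1, |F·v|) = 1.41661.

yes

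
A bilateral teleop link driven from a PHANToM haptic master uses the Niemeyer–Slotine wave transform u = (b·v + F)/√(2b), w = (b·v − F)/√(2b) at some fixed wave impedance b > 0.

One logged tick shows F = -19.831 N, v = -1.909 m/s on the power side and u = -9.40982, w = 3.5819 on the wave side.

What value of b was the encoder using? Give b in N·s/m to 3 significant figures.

b = 4.66 N·s/m

u + w = -5.8279;  u + w = √(2b)·v, so √(2b) = -5.8279/(-1.909) = 3.0529.
b = (√(2b))²/2 = 9.3200/2 = 4.6600.
(Check via u − w = 2F/√(2b): u − w = -12.9917, 2F/√(2b) = -12.9917.)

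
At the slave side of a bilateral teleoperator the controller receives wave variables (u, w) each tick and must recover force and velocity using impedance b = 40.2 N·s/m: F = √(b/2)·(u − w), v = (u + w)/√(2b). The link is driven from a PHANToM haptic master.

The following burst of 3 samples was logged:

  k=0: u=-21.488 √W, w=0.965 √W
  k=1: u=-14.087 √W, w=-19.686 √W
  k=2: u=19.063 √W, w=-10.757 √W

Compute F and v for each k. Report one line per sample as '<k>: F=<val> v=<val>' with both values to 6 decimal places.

k=0: u−w=-22.453000, u+w=-20.523000; √(b/2)=4.483302, √(2b)=8.966605; F=4.483302×(-22.453)=-100.663588, v=-20.523000/8.966605=-2.288826
k=1: u−w=5.599000, u+w=-33.773000; √(b/2)=4.483302, √(2b)=8.966605; F=4.483302×5.599=25.102010, v=-33.773000/8.966605=-3.766532
k=2: u−w=29.820000, u+w=8.306000; √(b/2)=4.483302, √(2b)=8.966605; F=4.483302×29.82=133.692076, v=8.306000/8.966605=0.926326

0: F=-100.663588 v=-2.288826
1: F=25.102010 v=-3.766532
2: F=133.692076 v=0.926326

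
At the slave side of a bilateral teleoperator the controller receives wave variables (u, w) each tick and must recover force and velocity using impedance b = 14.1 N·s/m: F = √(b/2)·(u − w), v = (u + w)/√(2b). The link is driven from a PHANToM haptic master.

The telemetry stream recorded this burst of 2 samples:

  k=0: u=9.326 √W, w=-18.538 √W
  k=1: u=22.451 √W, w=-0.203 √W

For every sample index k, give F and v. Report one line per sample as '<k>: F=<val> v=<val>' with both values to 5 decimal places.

k=0: u−w=27.86400, u+w=-9.21200; √(b/2)=2.65518, √(2b)=5.31037; F=2.65518×27.864=73.98404, v=-9.21200/5.31037=-1.73472
k=1: u−w=22.65400, u+w=22.24800; √(b/2)=2.65518, √(2b)=5.31037; F=2.65518×22.654=60.15053, v=22.24800/5.31037=4.18954

0: F=73.98404 v=-1.73472
1: F=60.15053 v=4.18954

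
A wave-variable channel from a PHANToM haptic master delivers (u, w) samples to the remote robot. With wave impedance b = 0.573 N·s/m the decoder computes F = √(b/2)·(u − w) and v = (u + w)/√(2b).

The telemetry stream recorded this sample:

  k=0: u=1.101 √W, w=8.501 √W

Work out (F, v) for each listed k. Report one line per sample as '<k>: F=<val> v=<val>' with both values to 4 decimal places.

k=0: u−w=-7.4000, u+w=9.6020; √(b/2)=0.5353, √(2b)=1.0705; F=0.5353×(-7.4)=-3.9609, v=9.6020/1.0705=8.9695

0: F=-3.9609 v=8.9695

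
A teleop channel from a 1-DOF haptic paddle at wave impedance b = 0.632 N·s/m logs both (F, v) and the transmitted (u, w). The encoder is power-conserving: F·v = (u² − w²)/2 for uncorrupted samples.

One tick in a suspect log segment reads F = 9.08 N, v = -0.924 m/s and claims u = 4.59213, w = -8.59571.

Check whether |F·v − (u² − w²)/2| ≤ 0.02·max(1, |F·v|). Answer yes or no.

no

F·v = 9.08×(-0.924) = -8.38992 W.
(u² − w²)/2 = (21.08766 − 73.88623)/2 = -26.39929 W.
|Δ| = 18.00937;  2% of max(1, |F·v|) = 0.16780.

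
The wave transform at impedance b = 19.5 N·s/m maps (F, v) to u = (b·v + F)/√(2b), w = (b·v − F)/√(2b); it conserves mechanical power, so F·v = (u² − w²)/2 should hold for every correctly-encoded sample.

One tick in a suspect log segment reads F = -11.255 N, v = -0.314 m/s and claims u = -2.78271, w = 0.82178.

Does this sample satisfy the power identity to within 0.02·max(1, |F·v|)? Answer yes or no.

F·v = (-11.255)×(-0.314) = 3.53407 W.
(u² − w²)/2 = (7.74347 − 0.67532)/2 = 3.53408 W.
|Δ| = 0.00001;  2% of max(1, |F·v|) = 0.07068.

yes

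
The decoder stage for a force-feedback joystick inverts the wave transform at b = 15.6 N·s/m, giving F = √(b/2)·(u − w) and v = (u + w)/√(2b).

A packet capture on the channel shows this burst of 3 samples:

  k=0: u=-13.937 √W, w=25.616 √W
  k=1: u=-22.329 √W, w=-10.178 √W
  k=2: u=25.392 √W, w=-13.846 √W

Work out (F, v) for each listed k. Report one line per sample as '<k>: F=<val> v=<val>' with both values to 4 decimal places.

0: F=-110.4655 v=2.0909
1: F=-33.9359 v=-5.8197
2: F=109.5858 v=2.0671

k=0: u−w=-39.5530, u+w=11.6790; √(b/2)=2.7928, √(2b)=5.5857; F=2.7928×(-39.553)=-110.4655, v=11.6790/5.5857=2.0909
k=1: u−w=-12.1510, u+w=-32.5070; √(b/2)=2.7928, √(2b)=5.5857; F=2.7928×(-12.151)=-33.9359, v=-32.5070/5.5857=-5.8197
k=2: u−w=39.2380, u+w=11.5460; √(b/2)=2.7928, √(2b)=5.5857; F=2.7928×39.238=109.5858, v=11.5460/5.5857=2.0671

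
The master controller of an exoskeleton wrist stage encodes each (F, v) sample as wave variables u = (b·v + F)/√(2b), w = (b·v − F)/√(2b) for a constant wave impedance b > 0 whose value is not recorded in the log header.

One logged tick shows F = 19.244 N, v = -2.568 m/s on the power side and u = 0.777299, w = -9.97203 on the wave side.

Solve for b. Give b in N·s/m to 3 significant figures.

b = 6.41 N·s/m

u + w = -9.194731;  u + w = √(2b)·v, so √(2b) = -9.194731/(-2.568) = 3.580503.
b = (√(2b))²/2 = 12.820000/2 = 6.410000.
(Check via u − w = 2F/√(2b): u − w = 10.749329, 2F/√(2b) = 10.749329.)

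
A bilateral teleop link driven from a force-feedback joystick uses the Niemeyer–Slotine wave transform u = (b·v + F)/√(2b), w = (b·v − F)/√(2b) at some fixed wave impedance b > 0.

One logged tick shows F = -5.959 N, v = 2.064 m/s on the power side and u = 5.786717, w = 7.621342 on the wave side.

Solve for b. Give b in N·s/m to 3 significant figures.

u + w = 13.408059;  u + w = √(2b)·v, so √(2b) = 13.408059/2.064 = 6.496153.
b = (√(2b))²/2 = 42.199999/2 = 21.099999.
(Check via u − w = 2F/√(2b): u − w = -1.834625, 2F/√(2b) = -1.834624.)

b = 21.1 N·s/m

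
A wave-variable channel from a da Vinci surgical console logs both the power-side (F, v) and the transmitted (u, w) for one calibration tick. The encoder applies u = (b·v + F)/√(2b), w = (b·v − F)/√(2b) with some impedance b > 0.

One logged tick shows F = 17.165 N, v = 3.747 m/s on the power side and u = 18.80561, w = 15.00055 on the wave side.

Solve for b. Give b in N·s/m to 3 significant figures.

b = 40.7 N·s/m

u + w = 33.80616;  u + w = √(2b)·v, so √(2b) = 33.80616/3.747 = 9.02219.
b = (√(2b))²/2 = 81.39998/2 = 40.69999.
(Check via u − w = 2F/√(2b): u − w = 3.80506, 2F/√(2b) = 3.80506.)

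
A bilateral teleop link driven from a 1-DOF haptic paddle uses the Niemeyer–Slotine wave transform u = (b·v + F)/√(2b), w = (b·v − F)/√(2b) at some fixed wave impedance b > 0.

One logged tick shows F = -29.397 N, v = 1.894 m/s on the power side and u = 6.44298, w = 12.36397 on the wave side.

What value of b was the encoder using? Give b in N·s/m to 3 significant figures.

u + w = 18.80695;  u + w = √(2b)·v, so √(2b) = 18.80695/1.894 = 9.92975.
b = (√(2b))²/2 = 98.59997/2 = 49.29999.
(Check via u − w = 2F/√(2b): u − w = -5.92099, 2F/√(2b) = -5.92099.)

b = 49.3 N·s/m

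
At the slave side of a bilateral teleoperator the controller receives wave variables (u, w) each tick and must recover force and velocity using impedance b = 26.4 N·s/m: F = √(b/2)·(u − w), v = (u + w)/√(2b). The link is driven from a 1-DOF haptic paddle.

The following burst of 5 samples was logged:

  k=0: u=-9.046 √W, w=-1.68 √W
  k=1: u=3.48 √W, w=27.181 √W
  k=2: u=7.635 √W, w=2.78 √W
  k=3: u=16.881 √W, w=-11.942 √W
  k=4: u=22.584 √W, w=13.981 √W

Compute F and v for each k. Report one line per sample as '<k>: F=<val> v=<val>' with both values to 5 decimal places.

0: F=-26.76201 v=-1.47612
1: F=-86.11001 v=4.21958
2: F=17.63909 v=1.43332
3: F=104.71916 v=0.67971
4: F=31.25625 v=5.03209

k=0: u−w=-7.36600, u+w=-10.72600; √(b/2)=3.63318, √(2b)=7.26636; F=3.63318×(-7.366)=-26.76201, v=-10.72600/7.26636=-1.47612
k=1: u−w=-23.70100, u+w=30.66100; √(b/2)=3.63318, √(2b)=7.26636; F=3.63318×(-23.701)=-86.11001, v=30.66100/7.26636=4.21958
k=2: u−w=4.85500, u+w=10.41500; √(b/2)=3.63318, √(2b)=7.26636; F=3.63318×4.855=17.63909, v=10.41500/7.26636=1.43332
k=3: u−w=28.82300, u+w=4.93900; √(b/2)=3.63318, √(2b)=7.26636; F=3.63318×28.823=104.71916, v=4.93900/7.26636=0.67971
k=4: u−w=8.60300, u+w=36.56500; √(b/2)=3.63318, √(2b)=7.26636; F=3.63318×8.603=31.25625, v=36.56500/7.26636=5.03209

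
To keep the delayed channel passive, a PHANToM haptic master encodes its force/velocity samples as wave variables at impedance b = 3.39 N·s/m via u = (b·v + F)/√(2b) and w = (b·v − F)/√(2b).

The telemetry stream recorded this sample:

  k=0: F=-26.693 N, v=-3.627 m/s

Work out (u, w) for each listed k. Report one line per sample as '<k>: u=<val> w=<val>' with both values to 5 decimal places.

k=0: b·v=3.39×(-3.627)=-12.29553; √(2b)=2.60384; u=(-12.29553+(-26.693))/2.60384=-14.97345, w=(-12.29553−(-26.693))/2.60384=5.52932

0: u=-14.97345 w=5.52932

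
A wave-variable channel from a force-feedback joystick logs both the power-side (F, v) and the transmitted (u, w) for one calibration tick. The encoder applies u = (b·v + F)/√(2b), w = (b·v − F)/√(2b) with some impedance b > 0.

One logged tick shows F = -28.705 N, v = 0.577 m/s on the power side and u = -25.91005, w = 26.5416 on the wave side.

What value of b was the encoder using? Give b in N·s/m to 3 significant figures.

b = 0.599 N·s/m

u + w = 0.63155;  u + w = √(2b)·v, so √(2b) = 0.63155/0.577 = 1.09454.
b = (√(2b))²/2 = 1.19802/2 = 0.59901.
(Check via u − w = 2F/√(2b): u − w = -52.45165, 2F/√(2b) = -52.45122.)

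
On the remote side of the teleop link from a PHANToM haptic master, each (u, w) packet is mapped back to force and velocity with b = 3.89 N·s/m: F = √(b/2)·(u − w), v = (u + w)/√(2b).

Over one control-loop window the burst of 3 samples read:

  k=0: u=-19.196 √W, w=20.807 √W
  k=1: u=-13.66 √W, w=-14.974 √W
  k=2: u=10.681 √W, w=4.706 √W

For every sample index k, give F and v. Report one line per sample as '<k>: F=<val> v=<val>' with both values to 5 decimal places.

0: F=-55.78949 v=0.57757
1: F=1.83255 v=-10.26579
2: F=8.33293 v=5.51651

k=0: u−w=-40.00300, u+w=1.61100; √(b/2)=1.39463, √(2b)=2.78927; F=1.39463×(-40.003)=-55.78949, v=1.61100/2.78927=0.57757
k=1: u−w=1.31400, u+w=-28.63400; √(b/2)=1.39463, √(2b)=2.78927; F=1.39463×1.314=1.83255, v=-28.63400/2.78927=-10.26579
k=2: u−w=5.97500, u+w=15.38700; √(b/2)=1.39463, √(2b)=2.78927; F=1.39463×5.975=8.33293, v=15.38700/2.78927=5.51651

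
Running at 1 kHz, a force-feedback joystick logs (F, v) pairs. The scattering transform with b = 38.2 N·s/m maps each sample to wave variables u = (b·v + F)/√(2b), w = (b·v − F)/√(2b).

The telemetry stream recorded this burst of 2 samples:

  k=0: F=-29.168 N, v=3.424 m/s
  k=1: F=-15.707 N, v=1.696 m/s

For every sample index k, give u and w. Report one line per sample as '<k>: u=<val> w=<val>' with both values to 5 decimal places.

0: u=11.62707 w=18.30112
1: u=5.61513 w=9.20912

k=0: b·v=38.2×3.424=130.79680; √(2b)=8.74071; u=(130.79680+(-29.168))/8.74071=11.62707, w=(130.79680−(-29.168))/8.74071=18.30112
k=1: b·v=38.2×1.696=64.78720; √(2b)=8.74071; u=(64.78720+(-15.707))/8.74071=5.61513, w=(64.78720−(-15.707))/8.74071=9.20912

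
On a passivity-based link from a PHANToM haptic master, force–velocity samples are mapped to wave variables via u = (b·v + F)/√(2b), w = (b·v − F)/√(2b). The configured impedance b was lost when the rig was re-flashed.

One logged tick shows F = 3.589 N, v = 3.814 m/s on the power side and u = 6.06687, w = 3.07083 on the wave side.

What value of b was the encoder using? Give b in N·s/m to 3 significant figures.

b = 2.87 N·s/m

u + w = 9.13770;  u + w = √(2b)·v, so √(2b) = 9.13770/3.814 = 2.39583.
b = (√(2b))²/2 = 5.74001/2 = 2.87000.
(Check via u − w = 2F/√(2b): u − w = 2.99604, 2F/√(2b) = 2.99604.)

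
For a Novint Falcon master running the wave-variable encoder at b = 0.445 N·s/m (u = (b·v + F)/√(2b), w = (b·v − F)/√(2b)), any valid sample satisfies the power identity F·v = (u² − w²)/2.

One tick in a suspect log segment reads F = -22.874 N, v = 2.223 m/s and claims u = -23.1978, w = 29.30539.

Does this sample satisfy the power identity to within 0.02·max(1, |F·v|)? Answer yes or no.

F·v = (-22.874)×2.223 = -50.84890 W.
(u² − w²)/2 = (538.13792 − 858.80588)/2 = -160.33398 W.
|Δ| = 109.48508;  2% of max(1, |F·v|) = 1.01698.

no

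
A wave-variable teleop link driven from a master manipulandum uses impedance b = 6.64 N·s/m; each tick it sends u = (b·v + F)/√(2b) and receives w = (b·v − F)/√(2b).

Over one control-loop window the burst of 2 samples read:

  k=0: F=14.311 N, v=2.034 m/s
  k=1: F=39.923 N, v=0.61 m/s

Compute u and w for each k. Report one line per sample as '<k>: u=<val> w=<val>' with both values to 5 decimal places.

k=0: b·v=6.64×2.034=13.50576; √(2b)=3.64417; u=(13.50576+14.311)/3.64417=7.63322, w=(13.50576−14.311)/3.64417=-0.22097
k=1: b·v=6.64×0.61=4.05040; √(2b)=3.64417; u=(4.05040+39.923)/3.64417=12.06677, w=(4.05040−39.923)/3.64417=-9.84382

0: u=7.63322 w=-0.22097
1: u=12.06677 w=-9.84382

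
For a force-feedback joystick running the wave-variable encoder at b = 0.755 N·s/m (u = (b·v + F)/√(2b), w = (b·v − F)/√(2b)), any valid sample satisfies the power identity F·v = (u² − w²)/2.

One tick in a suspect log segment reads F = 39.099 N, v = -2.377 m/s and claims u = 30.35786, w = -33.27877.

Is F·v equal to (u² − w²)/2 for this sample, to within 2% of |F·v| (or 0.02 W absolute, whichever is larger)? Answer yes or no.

yes

F·v = 39.099×(-2.377) = -92.9383 W.
(u² − w²)/2 = (921.5997 − 1107.4765)/2 = -92.9384 W.
|Δ| = 0.0001;  2% of max(1, |F·v|) = 1.8588.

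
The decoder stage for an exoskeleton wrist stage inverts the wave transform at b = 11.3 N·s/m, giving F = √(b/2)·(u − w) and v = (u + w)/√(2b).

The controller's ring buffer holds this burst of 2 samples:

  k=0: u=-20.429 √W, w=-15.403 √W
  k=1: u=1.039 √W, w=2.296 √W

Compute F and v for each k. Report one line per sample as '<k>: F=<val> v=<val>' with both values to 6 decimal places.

0: F=-11.946666 v=-7.537318
1: F=-2.987855 v=0.701523

k=0: u−w=-5.026000, u+w=-35.832000; √(b/2)=2.376973, √(2b)=4.753946; F=2.376973×(-5.026)=-11.946666, v=-35.832000/4.753946=-7.537318
k=1: u−w=-1.257000, u+w=3.335000; √(b/2)=2.376973, √(2b)=4.753946; F=2.376973×(-1.257)=-2.987855, v=3.335000/4.753946=0.701523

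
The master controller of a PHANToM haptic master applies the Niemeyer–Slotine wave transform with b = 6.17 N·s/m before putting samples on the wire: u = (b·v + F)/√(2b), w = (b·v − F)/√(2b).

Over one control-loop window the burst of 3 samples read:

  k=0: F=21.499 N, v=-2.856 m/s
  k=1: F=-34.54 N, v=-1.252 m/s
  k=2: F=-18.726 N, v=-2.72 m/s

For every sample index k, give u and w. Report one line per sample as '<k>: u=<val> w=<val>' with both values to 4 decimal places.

k=0: b·v=6.17×(-2.856)=-17.6215; √(2b)=3.5128; u=(-17.6215+21.499)/3.5128=1.1038, w=(-17.6215−21.499)/3.5128=-11.1365
k=1: b·v=6.17×(-1.252)=-7.7248; √(2b)=3.5128; u=(-7.7248+(-34.54))/3.5128=-12.0316, w=(-7.7248−(-34.54))/3.5128=7.6335
k=2: b·v=6.17×(-2.72)=-16.7824; √(2b)=3.5128; u=(-16.7824+(-18.726))/3.5128=-10.1082, w=(-16.7824−(-18.726))/3.5128=0.5533

0: u=1.1038 w=-11.1365
1: u=-12.0316 w=7.6335
2: u=-10.1082 w=0.5533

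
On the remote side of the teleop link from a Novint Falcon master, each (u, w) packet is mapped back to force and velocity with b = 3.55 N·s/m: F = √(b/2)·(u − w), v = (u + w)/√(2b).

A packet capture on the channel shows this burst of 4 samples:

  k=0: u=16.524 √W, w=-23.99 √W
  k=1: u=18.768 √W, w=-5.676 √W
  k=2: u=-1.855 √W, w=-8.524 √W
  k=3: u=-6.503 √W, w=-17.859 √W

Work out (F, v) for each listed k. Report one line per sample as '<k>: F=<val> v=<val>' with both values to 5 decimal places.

0: F=53.97645 v=-2.80194
1: F=32.56653 v=4.91334
2: F=8.88505 v=-3.89517
3: F=15.12950 v=-9.14290

k=0: u−w=40.51400, u+w=-7.46600; √(b/2)=1.33229, √(2b)=2.66458; F=1.33229×40.514=53.97645, v=-7.46600/2.66458=-2.80194
k=1: u−w=24.44400, u+w=13.09200; √(b/2)=1.33229, √(2b)=2.66458; F=1.33229×24.444=32.56653, v=13.09200/2.66458=4.91334
k=2: u−w=6.66900, u+w=-10.37900; √(b/2)=1.33229, √(2b)=2.66458; F=1.33229×6.669=8.88505, v=-10.37900/2.66458=-3.89517
k=3: u−w=11.35600, u+w=-24.36200; √(b/2)=1.33229, √(2b)=2.66458; F=1.33229×11.356=15.12950, v=-24.36200/2.66458=-9.14290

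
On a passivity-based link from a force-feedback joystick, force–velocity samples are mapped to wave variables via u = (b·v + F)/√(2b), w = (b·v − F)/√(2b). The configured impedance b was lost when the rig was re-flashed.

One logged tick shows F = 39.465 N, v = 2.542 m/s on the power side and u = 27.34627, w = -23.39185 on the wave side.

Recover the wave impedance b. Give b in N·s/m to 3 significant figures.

u + w = 3.9544;  u + w = √(2b)·v, so √(2b) = 3.9544/2.542 = 1.5556.
b = (√(2b))²/2 = 2.4200/2 = 1.2100.
(Check via u − w = 2F/√(2b): u − w = 50.7381, 2F/√(2b) = 50.7382.)

b = 1.21 N·s/m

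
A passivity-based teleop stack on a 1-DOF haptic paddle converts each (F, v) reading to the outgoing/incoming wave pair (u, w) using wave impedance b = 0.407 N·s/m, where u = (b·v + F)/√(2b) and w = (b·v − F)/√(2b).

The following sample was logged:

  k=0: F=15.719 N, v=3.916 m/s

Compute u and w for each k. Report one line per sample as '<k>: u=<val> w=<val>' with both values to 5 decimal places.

k=0: b·v=0.407×3.916=1.59381; √(2b)=0.90222; u=(1.59381+15.719)/0.90222=19.18914, w=(1.59381−15.719)/0.90222=-15.65604

0: u=19.18914 w=-15.65604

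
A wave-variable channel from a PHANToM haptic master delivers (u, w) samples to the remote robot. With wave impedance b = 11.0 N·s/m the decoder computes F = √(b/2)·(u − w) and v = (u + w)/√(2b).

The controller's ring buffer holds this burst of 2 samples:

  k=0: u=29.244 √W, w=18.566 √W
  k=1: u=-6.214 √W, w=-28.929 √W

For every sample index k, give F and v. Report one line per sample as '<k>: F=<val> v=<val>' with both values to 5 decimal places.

0: F=25.04213 v=10.19313
1: F=53.27140 v=-7.49251

k=0: u−w=10.67800, u+w=47.81000; √(b/2)=2.34521, √(2b)=4.69042; F=2.34521×10.678=25.04213, v=47.81000/4.69042=10.19313
k=1: u−w=22.71500, u+w=-35.14300; √(b/2)=2.34521, √(2b)=4.69042; F=2.34521×22.715=53.27140, v=-35.14300/4.69042=-7.49251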